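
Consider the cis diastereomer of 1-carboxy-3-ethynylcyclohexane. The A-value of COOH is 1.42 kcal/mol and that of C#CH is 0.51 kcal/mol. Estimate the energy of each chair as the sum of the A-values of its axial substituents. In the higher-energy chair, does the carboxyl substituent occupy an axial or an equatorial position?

axial

C1 and C3 have the same parity, so for the cis isomer the two substituents are e,e in one chair and a,a in the other.
Chair I (carboxyl axial, ethynyl axial): E = 1.93 kcal/mol.
Chair II (carboxyl equatorial, ethynyl equatorial): E = 0.00 kcal/mol.
Chair I is the less stable (higher-energy) conformer, and in that chair the carboxyl group is axial.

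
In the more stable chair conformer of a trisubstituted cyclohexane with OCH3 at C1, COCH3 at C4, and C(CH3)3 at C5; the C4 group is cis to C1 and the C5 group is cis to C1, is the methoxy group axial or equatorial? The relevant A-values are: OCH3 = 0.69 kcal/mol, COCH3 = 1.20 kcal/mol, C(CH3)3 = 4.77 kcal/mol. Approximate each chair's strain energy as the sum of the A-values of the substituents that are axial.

equatorial

Chair I (methoxy axial, acetyl equatorial, tert-butyl axial): E = 5.46 kcal/mol.
Chair II (methoxy equatorial, acetyl axial, tert-butyl equatorial): E = 1.20 kcal/mol.
Chair II is the more stable (lower-energy) conformer, and in that chair the methoxy group is equatorial.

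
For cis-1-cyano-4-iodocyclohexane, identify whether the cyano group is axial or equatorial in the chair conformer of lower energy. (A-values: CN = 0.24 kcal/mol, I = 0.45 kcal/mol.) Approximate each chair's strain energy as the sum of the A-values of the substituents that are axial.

C1 and C4 have opposite parity, so for the cis isomer the two substituents are one axial and one equatorial in each chair.
Chair I (cyano axial, iodo equatorial): E = 0.24 kcal/mol.
Chair II (cyano equatorial, iodo axial): E = 0.45 kcal/mol.
Chair I is the more stable (lower-energy) conformer, and in that chair the cyano group is axial.

axial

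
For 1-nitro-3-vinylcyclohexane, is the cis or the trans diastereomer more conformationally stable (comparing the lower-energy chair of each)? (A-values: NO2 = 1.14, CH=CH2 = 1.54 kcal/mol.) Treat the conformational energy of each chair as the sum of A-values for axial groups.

cis

At 1,3 positions (parity same): cis → (e,e or a,a); trans → (a,e or e,a).
Best chair for cis: E = 0.00 kcal/mol; best chair for trans: E = 1.14 kcal/mol.
The cis isomer is lower by 1.14 kcal/mol.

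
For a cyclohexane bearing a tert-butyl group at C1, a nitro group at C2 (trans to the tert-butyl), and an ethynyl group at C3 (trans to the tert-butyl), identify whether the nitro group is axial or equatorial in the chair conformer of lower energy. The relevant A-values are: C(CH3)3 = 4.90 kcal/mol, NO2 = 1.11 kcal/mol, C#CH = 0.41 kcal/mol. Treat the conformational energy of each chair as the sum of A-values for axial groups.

equatorial

Chair I (tert-butyl axial, nitro axial, ethynyl equatorial): E = 6.01 kcal/mol.
Chair II (tert-butyl equatorial, nitro equatorial, ethynyl axial): E = 0.41 kcal/mol.
Chair II is the more stable (lower-energy) conformer, and in that chair the nitro group is equatorial.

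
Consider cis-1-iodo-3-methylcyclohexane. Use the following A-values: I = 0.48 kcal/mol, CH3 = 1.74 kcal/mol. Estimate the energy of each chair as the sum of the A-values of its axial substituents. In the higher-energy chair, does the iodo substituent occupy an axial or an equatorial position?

axial

C1 and C3 have the same parity, so for the cis isomer the two substituents are e,e in one chair and a,a in the other.
Chair I (iodo axial, methyl axial): E = 2.22 kcal/mol.
Chair II (iodo equatorial, methyl equatorial): E = 0.00 kcal/mol.
Chair I is the less stable (higher-energy) conformer, and in that chair the iodo group is axial.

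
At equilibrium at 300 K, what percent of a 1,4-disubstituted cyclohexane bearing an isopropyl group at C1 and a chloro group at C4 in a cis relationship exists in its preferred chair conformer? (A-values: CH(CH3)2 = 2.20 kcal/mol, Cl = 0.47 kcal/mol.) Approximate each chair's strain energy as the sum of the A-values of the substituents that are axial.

94.8%

C1 and C4 have opposite parity, so for the cis isomer the two substituents are one axial and one equatorial in each chair.
Chair I (isopropyl axial, chloro equatorial): E = 2.20 kcal/mol; chair II (isopropyl equatorial, chloro axial): E = 0.47 kcal/mol.
ΔG = 1.73 kcal/mol between the two chairs.
K = exp(ΔG/RT) with R = 1.987×10⁻³ kcal mol⁻¹ K⁻¹ and T = 300 K gives K ≈ 18.2.
Fraction in the lower-energy chair = K/(K+1) = 94.8%.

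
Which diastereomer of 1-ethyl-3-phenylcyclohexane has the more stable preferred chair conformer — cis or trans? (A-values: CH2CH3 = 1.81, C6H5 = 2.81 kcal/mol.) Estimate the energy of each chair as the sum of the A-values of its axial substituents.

At 1,3 positions (parity same): cis → (e,e or a,a); trans → (a,e or e,a).
Best chair for cis: E = 0.00 kcal/mol; best chair for trans: E = 1.81 kcal/mol.
The cis isomer is lower by 1.81 kcal/mol.

cis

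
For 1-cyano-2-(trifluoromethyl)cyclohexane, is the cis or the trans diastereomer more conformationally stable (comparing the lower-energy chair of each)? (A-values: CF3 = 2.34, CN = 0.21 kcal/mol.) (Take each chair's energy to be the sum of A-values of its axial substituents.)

trans

At 1,2 positions (parity opposite): cis → (a,e or e,a); trans → (e,e or a,a).
Best chair for cis: E = 0.21 kcal/mol; best chair for trans: E = 0.00 kcal/mol.
The trans isomer is lower by 0.21 kcal/mol.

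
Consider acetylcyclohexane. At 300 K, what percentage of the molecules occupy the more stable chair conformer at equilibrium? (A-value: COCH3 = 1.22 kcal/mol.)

One chair has the acetyl group axial (E = 1.22 kcal/mol) and the other has it equatorial (E = 0).
ΔG = 1.22 kcal/mol between the two chairs.
K = exp(ΔG/RT) with R = 1.987×10⁻³ kcal mol⁻¹ K⁻¹ and T = 300 K gives K ≈ 7.74.
Fraction in the lower-energy chair = K/(K+1) = 88.6%.

88.6%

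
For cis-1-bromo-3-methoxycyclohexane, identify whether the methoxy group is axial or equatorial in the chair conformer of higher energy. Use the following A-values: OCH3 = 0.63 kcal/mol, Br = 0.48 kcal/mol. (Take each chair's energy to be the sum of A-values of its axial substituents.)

axial

C1 and C3 have the same parity, so for the cis isomer the two substituents are e,e in one chair and a,a in the other.
Chair I (methoxy axial, bromo axial): E = 1.11 kcal/mol.
Chair II (methoxy equatorial, bromo equatorial): E = 0.00 kcal/mol.
Chair I is the less stable (higher-energy) conformer, and in that chair the methoxy group is axial.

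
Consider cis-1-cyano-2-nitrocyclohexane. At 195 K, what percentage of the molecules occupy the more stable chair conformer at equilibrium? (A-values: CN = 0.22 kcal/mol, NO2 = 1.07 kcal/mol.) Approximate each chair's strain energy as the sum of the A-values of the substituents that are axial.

C1 and C2 have opposite parity, so for the cis isomer the two substituents are one axial and one equatorial in each chair.
Chair I (cyano axial, nitro equatorial): E = 0.22 kcal/mol; chair II (cyano equatorial, nitro axial): E = 1.07 kcal/mol.
ΔG = 0.85 kcal/mol between the two chairs.
K = exp(ΔG/RT) with R = 1.987×10⁻³ kcal mol⁻¹ K⁻¹ and T = 195 K gives K ≈ 8.97.
Fraction in the lower-energy chair = K/(K+1) = 90.0%.

90.0%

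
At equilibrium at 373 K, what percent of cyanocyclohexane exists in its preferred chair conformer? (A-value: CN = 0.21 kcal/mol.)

57.0%

One chair has the cyano group axial (E = 0.21 kcal/mol) and the other has it equatorial (E = 0).
ΔG = 0.21 kcal/mol between the two chairs.
K = exp(ΔG/RT) with R = 1.987×10⁻³ kcal mol⁻¹ K⁻¹ and T = 373 K gives K ≈ 1.33.
Fraction in the lower-energy chair = K/(K+1) = 57.0%.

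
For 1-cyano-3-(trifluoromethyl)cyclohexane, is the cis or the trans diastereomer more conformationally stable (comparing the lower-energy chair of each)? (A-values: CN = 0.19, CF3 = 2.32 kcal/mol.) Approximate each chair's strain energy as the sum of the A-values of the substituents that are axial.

cis

At 1,3 positions (parity same): cis → (e,e or a,a); trans → (a,e or e,a).
Best chair for cis: E = 0.00 kcal/mol; best chair for trans: E = 0.19 kcal/mol.
The cis isomer is lower by 0.19 kcal/mol.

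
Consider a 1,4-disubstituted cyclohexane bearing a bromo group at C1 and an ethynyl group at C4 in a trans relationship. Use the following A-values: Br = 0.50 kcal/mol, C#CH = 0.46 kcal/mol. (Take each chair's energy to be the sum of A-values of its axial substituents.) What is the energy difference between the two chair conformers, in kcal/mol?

0.96 kcal/mol

C1 and C4 have opposite parity, so for the trans isomer the two substituents are e,e in one chair and a,a in the other.
Chair I (bromo axial, ethynyl axial): E = 0.96 kcal/mol.
Chair II (bromo equatorial, ethynyl equatorial): E = 0.00 kcal/mol.
ΔE = 0.96 − 0.00 = 0.96 kcal/mol; chair II is more stable.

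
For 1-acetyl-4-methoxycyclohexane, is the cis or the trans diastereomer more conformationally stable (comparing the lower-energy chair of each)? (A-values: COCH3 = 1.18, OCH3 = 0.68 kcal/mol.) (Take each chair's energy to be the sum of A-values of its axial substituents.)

At 1,4 positions (parity opposite): cis → (a,e or e,a); trans → (e,e or a,a).
Best chair for cis: E = 0.68 kcal/mol; best chair for trans: E = 0.00 kcal/mol.
The trans isomer is lower by 0.68 kcal/mol.

trans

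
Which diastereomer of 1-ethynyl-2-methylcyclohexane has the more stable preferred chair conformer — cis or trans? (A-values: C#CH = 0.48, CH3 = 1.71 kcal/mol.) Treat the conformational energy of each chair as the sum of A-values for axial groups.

At 1,2 positions (parity opposite): cis → (a,e or e,a); trans → (e,e or a,a).
Best chair for cis: E = 0.48 kcal/mol; best chair for trans: E = 0.00 kcal/mol.
The trans isomer is lower by 0.48 kcal/mol.

trans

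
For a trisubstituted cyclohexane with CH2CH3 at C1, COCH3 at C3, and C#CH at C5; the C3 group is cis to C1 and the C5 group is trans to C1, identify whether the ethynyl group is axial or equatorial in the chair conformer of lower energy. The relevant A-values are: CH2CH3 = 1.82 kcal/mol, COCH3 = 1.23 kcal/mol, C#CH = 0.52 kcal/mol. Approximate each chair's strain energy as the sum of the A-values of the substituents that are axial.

axial

Chair I (ethyl axial, acetyl axial, ethynyl equatorial): E = 3.05 kcal/mol.
Chair II (ethyl equatorial, acetyl equatorial, ethynyl axial): E = 0.52 kcal/mol.
Chair II is the more stable (lower-energy) conformer, and in that chair the ethynyl group is axial.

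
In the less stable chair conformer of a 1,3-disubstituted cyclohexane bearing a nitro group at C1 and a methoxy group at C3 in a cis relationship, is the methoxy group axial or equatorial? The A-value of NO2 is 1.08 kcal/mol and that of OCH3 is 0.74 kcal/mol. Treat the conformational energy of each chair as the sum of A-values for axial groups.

axial

C1 and C3 have the same parity, so for the cis isomer the two substituents are e,e in one chair and a,a in the other.
Chair I (nitro axial, methoxy axial): E = 1.82 kcal/mol.
Chair II (nitro equatorial, methoxy equatorial): E = 0.00 kcal/mol.
Chair I is the less stable (higher-energy) conformer, and in that chair the methoxy group is axial.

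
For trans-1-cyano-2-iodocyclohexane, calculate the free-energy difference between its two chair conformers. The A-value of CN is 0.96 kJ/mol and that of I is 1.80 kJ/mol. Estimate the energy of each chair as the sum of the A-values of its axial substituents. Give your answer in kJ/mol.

C1 and C2 have opposite parity, so for the trans isomer the two substituents are e,e in one chair and a,a in the other.
Chair I (cyano axial, iodo axial): E = 2.76 kJ/mol.
Chair II (cyano equatorial, iodo equatorial): E = 0.00 kJ/mol.
ΔE = 2.76 − 0.00 = 2.76 kJ/mol; chair II is more stable.

2.76 kJ/mol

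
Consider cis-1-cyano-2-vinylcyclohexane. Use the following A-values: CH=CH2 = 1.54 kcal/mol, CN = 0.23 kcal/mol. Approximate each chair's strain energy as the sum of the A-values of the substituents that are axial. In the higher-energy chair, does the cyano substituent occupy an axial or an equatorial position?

equatorial

C1 and C2 have opposite parity, so for the cis isomer the two substituents are one axial and one equatorial in each chair.
Chair I (vinyl axial, cyano equatorial): E = 1.54 kcal/mol.
Chair II (vinyl equatorial, cyano axial): E = 0.23 kcal/mol.
Chair I is the less stable (higher-energy) conformer, and in that chair the cyano group is equatorial.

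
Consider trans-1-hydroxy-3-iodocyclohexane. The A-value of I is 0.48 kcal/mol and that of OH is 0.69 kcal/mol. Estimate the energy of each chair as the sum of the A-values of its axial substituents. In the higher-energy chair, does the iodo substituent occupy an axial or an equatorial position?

equatorial

C1 and C3 have the same parity, so for the trans isomer the two substituents are one axial and one equatorial in each chair.
Chair I (iodo axial, hydroxyl equatorial): E = 0.48 kcal/mol.
Chair II (iodo equatorial, hydroxyl axial): E = 0.69 kcal/mol.
Chair II is the less stable (higher-energy) conformer, and in that chair the iodo group is equatorial.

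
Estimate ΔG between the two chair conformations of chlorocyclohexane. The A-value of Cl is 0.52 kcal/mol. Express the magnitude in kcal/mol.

0.52 kcal/mol

A monosubstituted cyclohexane has one chair with the chloro group axial (E = A = 0.52 kcal/mol) and one with it equatorial (E = 0).
ΔE = 0.52 − 0 = 0.52 kcal/mol.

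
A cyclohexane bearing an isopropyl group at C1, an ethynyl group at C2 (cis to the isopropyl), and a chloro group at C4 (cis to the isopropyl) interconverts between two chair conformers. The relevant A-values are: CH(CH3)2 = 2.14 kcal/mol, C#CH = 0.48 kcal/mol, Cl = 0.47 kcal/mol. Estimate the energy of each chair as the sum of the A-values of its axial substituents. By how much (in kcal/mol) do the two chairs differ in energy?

Chair I (isopropyl axial, ethynyl equatorial, chloro equatorial): E = 2.14 kcal/mol.
Chair II (isopropyl equatorial, ethynyl axial, chloro axial): E = 0.95 kcal/mol.
ΔE = 2.14 − 0.95 = 1.19 kcal/mol; chair II is more stable.

1.19 kcal/mol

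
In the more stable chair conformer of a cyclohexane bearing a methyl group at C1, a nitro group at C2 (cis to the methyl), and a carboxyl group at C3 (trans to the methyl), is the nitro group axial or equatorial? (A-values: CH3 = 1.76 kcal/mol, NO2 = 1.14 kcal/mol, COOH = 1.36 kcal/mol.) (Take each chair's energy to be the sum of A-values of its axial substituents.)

Chair I (methyl axial, nitro equatorial, carboxyl equatorial): E = 1.76 kcal/mol.
Chair II (methyl equatorial, nitro axial, carboxyl axial): E = 2.50 kcal/mol.
Chair I is the more stable (lower-energy) conformer, and in that chair the nitro group is equatorial.

equatorial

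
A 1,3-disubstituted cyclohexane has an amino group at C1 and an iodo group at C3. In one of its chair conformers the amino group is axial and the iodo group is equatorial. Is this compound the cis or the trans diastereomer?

C1 and C3 have the same parity, so their axial bonds point in the same direction.
With same-parity carbons, two substituents on the same face are both axial or both equatorial; opposite faces give one of each.
Here the groups are axial/equatorial → opposite face → trans.

trans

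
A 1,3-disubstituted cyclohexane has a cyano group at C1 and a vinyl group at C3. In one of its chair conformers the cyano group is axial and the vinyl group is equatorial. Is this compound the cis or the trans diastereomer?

trans

C1 and C3 have the same parity, so their axial bonds point in the same direction.
With same-parity carbons, two substituents on the same face are both axial or both equatorial; opposite faces give one of each.
Here the groups are axial/equatorial → opposite face → trans.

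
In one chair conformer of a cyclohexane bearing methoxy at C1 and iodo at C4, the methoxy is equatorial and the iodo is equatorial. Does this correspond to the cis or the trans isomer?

C1 and C4 have opposite parity, so their axial bonds point in opposite directions.
With opposite-parity carbons, two substituents on the same face are one axial and one equatorial; opposite faces give both axial or both equatorial.
Here the groups are equatorial/equatorial → opposite face → trans.

trans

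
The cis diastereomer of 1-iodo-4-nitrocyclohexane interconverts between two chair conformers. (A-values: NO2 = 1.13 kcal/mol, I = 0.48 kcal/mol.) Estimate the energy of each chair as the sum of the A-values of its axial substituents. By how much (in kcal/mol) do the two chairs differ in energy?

0.65 kcal/mol

C1 and C4 have opposite parity, so for the cis isomer the two substituents are one axial and one equatorial in each chair.
Chair I (nitro axial, iodo equatorial): E = 1.13 kcal/mol.
Chair II (nitro equatorial, iodo axial): E = 0.48 kcal/mol.
ΔE = 1.13 − 0.48 = 0.65 kcal/mol; chair II is more stable.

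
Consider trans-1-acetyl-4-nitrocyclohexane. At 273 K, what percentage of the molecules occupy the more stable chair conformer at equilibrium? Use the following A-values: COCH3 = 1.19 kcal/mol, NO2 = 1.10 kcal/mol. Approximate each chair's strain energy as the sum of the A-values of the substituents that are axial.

C1 and C4 have opposite parity, so for the trans isomer the two substituents are e,e in one chair and a,a in the other.
Chair I (acetyl axial, nitro axial): E = 2.29 kcal/mol; chair II (acetyl equatorial, nitro equatorial): E = 0.00 kcal/mol.
ΔG = 2.29 kcal/mol between the two chairs.
K = exp(ΔG/RT) with R = 1.987×10⁻³ kcal mol⁻¹ K⁻¹ and T = 273 K gives K ≈ 68.1.
Fraction in the lower-energy chair = K/(K+1) = 98.6%.

98.6%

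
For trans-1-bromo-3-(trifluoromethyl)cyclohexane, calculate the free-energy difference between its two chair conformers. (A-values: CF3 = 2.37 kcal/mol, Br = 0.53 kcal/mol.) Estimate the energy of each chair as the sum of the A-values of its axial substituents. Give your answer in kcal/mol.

1.84 kcal/mol

C1 and C3 have the same parity, so for the trans isomer the two substituents are one axial and one equatorial in each chair.
Chair I (trifluoromethyl axial, bromo equatorial): E = 2.37 kcal/mol.
Chair II (trifluoromethyl equatorial, bromo axial): E = 0.53 kcal/mol.
ΔE = 2.37 − 0.53 = 1.84 kcal/mol; chair II is more stable.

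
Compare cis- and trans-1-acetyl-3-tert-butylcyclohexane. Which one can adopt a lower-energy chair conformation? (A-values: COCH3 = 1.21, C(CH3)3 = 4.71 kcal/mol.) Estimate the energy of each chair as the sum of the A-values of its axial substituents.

cis

At 1,3 positions (parity same): cis → (e,e or a,a); trans → (a,e or e,a).
Best chair for cis: E = 0.00 kcal/mol; best chair for trans: E = 1.21 kcal/mol.
The cis isomer is lower by 1.21 kcal/mol.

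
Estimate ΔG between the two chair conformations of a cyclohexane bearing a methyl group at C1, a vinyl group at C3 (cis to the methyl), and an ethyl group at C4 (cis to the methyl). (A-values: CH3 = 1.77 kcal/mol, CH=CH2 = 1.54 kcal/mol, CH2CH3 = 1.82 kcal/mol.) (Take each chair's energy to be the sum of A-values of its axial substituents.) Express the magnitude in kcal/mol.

Chair I (methyl axial, vinyl axial, ethyl equatorial): E = 3.31 kcal/mol.
Chair II (methyl equatorial, vinyl equatorial, ethyl axial): E = 1.82 kcal/mol.
ΔE = 3.31 − 1.82 = 1.49 kcal/mol; chair II is more stable.

1.49 kcal/mol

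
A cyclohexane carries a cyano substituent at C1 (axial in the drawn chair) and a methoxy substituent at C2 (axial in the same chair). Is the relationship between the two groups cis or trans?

C1 and C2 have opposite parity, so their axial bonds point in opposite directions.
With opposite-parity carbons, two substituents on the same face are one axial and one equatorial; opposite faces give both axial or both equatorial.
Here the groups are axial/axial → opposite face → trans.

trans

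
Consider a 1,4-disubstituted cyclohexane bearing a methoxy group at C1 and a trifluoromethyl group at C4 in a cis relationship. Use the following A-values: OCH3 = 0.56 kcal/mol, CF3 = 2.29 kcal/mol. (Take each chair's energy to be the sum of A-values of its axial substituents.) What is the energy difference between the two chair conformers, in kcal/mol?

1.73 kcal/mol

C1 and C4 have opposite parity, so for the cis isomer the two substituents are one axial and one equatorial in each chair.
Chair I (methoxy axial, trifluoromethyl equatorial): E = 0.56 kcal/mol.
Chair II (methoxy equatorial, trifluoromethyl axial): E = 2.29 kcal/mol.
ΔE = 2.29 − 0.56 = 1.73 kcal/mol; chair I is more stable.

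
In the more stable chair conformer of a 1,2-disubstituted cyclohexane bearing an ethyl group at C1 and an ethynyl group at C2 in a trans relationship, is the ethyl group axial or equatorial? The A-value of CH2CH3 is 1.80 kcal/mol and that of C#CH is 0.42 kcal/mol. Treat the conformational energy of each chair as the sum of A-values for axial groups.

equatorial

C1 and C2 have opposite parity, so for the trans isomer the two substituents are e,e in one chair and a,a in the other.
Chair I (ethyl axial, ethynyl axial): E = 2.22 kcal/mol.
Chair II (ethyl equatorial, ethynyl equatorial): E = 0.00 kcal/mol.
Chair II is the more stable (lower-energy) conformer, and in that chair the ethyl group is equatorial.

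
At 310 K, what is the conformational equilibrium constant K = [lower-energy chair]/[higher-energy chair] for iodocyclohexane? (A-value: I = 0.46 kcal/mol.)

K ≈ 2.11

One chair has the iodo group axial (E = 0.46 kcal/mol) and the other has it equatorial (E = 0).
ΔG = 0.46 kcal/mol between the two chairs.
K = exp(ΔG/RT) with R = 1.987×10⁻³ kcal mol⁻¹ K⁻¹ and T = 310 K gives K ≈ 2.11.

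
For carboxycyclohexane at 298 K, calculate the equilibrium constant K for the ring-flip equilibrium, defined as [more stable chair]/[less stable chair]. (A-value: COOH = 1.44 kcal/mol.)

One chair has the carboxyl group axial (E = 1.44 kcal/mol) and the other has it equatorial (E = 0).
ΔG = 1.44 kcal/mol between the two chairs.
K = exp(ΔG/RT) with R = 1.987×10⁻³ kcal mol⁻¹ K⁻¹ and T = 298 K gives K ≈ 11.4.

K ≈ 11.4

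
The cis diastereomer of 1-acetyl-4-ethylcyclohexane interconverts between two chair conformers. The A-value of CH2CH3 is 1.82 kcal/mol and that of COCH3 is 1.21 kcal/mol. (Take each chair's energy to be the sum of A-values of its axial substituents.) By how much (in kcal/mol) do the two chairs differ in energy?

C1 and C4 have opposite parity, so for the cis isomer the two substituents are one axial and one equatorial in each chair.
Chair I (ethyl axial, acetyl equatorial): E = 1.82 kcal/mol.
Chair II (ethyl equatorial, acetyl axial): E = 1.21 kcal/mol.
ΔE = 1.82 − 1.21 = 0.61 kcal/mol; chair II is more stable.

0.61 kcal/mol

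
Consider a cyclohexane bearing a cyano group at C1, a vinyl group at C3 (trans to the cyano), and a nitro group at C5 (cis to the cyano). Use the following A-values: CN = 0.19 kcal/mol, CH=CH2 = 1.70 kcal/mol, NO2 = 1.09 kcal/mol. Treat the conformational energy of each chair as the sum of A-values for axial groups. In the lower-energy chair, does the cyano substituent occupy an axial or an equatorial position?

Chair I (cyano axial, vinyl equatorial, nitro axial): E = 1.28 kcal/mol.
Chair II (cyano equatorial, vinyl axial, nitro equatorial): E = 1.70 kcal/mol.
Chair I is the more stable (lower-energy) conformer, and in that chair the cyano group is axial.

axial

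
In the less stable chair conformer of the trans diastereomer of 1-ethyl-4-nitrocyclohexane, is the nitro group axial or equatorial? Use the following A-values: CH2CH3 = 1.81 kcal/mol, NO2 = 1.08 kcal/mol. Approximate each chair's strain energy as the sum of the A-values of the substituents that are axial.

C1 and C4 have opposite parity, so for the trans isomer the two substituents are e,e in one chair and a,a in the other.
Chair I (ethyl axial, nitro axial): E = 2.89 kcal/mol.
Chair II (ethyl equatorial, nitro equatorial): E = 0.00 kcal/mol.
Chair I is the less stable (higher-energy) conformer, and in that chair the nitro group is axial.

axial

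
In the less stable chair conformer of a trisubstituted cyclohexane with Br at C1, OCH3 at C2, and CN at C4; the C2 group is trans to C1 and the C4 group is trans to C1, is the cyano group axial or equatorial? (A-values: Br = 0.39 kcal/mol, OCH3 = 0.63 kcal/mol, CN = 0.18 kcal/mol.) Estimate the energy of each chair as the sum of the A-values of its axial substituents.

axial

Chair I (bromo axial, methoxy axial, cyano axial): E = 1.20 kcal/mol.
Chair II (bromo equatorial, methoxy equatorial, cyano equatorial): E = 0.00 kcal/mol.
Chair I is the less stable (higher-energy) conformer, and in that chair the cyano group is axial.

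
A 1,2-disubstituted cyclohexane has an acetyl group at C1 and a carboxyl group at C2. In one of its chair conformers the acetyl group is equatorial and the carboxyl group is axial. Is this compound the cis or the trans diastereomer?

C1 and C2 have opposite parity, so their axial bonds point in opposite directions.
With opposite-parity carbons, two substituents on the same face are one axial and one equatorial; opposite faces give both axial or both equatorial.
Here the groups are equatorial/axial → same face → cis.

cis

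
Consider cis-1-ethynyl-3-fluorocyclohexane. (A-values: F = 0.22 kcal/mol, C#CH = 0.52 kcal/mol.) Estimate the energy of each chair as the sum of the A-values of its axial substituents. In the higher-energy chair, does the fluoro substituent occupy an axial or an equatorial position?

C1 and C3 have the same parity, so for the cis isomer the two substituents are e,e in one chair and a,a in the other.
Chair I (fluoro axial, ethynyl axial): E = 0.74 kcal/mol.
Chair II (fluoro equatorial, ethynyl equatorial): E = 0.00 kcal/mol.
Chair I is the less stable (higher-energy) conformer, and in that chair the fluoro group is axial.

axial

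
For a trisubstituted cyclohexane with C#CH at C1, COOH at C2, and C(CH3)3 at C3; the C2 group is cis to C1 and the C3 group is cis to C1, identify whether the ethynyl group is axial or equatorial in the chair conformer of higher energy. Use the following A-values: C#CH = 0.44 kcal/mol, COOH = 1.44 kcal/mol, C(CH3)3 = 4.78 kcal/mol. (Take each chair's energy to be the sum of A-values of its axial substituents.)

axial

Chair I (ethynyl axial, carboxyl equatorial, tert-butyl axial): E = 5.22 kcal/mol.
Chair II (ethynyl equatorial, carboxyl axial, tert-butyl equatorial): E = 1.44 kcal/mol.
Chair I is the less stable (higher-energy) conformer, and in that chair the ethynyl group is axial.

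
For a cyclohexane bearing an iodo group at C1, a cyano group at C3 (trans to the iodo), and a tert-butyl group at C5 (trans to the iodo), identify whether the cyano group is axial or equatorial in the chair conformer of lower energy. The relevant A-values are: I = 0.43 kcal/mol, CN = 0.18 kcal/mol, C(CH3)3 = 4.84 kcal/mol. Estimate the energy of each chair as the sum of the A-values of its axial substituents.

equatorial

Chair I (iodo axial, cyano equatorial, tert-butyl equatorial): E = 0.43 kcal/mol.
Chair II (iodo equatorial, cyano axial, tert-butyl axial): E = 5.02 kcal/mol.
Chair I is the more stable (lower-energy) conformer, and in that chair the cyano group is equatorial.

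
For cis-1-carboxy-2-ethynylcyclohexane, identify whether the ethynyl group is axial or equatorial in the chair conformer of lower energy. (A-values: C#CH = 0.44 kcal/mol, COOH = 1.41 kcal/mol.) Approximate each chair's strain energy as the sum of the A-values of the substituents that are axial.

C1 and C2 have opposite parity, so for the cis isomer the two substituents are one axial and one equatorial in each chair.
Chair I (ethynyl axial, carboxyl equatorial): E = 0.44 kcal/mol.
Chair II (ethynyl equatorial, carboxyl axial): E = 1.41 kcal/mol.
Chair I is the more stable (lower-energy) conformer, and in that chair the ethynyl group is axial.

axial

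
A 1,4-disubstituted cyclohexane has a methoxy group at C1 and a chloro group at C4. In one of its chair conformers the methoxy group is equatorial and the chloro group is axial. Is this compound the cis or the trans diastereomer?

C1 and C4 have opposite parity, so their axial bonds point in opposite directions.
With opposite-parity carbons, two substituents on the same face are one axial and one equatorial; opposite faces give both axial or both equatorial.
Here the groups are equatorial/axial → same face → cis.

cis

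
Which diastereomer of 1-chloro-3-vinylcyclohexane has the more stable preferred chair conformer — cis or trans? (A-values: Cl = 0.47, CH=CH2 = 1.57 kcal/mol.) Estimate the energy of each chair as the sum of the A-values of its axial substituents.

At 1,3 positions (parity same): cis → (e,e or a,a); trans → (a,e or e,a).
Best chair for cis: E = 0.00 kcal/mol; best chair for trans: E = 0.47 kcal/mol.
The cis isomer is lower by 0.47 kcal/mol.

cis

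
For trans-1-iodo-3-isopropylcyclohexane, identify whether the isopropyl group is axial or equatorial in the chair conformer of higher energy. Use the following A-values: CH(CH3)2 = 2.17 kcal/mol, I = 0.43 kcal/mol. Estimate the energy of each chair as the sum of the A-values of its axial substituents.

axial

C1 and C3 have the same parity, so for the trans isomer the two substituents are one axial and one equatorial in each chair.
Chair I (isopropyl axial, iodo equatorial): E = 2.17 kcal/mol.
Chair II (isopropyl equatorial, iodo axial): E = 0.43 kcal/mol.
Chair I is the less stable (higher-energy) conformer, and in that chair the isopropyl group is axial.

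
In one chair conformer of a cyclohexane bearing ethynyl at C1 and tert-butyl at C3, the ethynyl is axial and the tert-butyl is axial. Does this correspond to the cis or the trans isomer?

cis

C1 and C3 have the same parity, so their axial bonds point in the same direction.
With same-parity carbons, two substituents on the same face are both axial or both equatorial; opposite faces give one of each.
Here the groups are axial/axial → same face → cis.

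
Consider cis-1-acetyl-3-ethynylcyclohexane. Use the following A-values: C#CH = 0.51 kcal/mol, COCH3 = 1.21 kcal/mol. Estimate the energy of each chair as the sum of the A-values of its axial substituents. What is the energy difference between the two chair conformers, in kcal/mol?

1.72 kcal/mol

C1 and C3 have the same parity, so for the cis isomer the two substituents are e,e in one chair and a,a in the other.
Chair I (ethynyl axial, acetyl axial): E = 1.72 kcal/mol.
Chair II (ethynyl equatorial, acetyl equatorial): E = 0.00 kcal/mol.
ΔE = 1.72 − 0.00 = 1.72 kcal/mol; chair II is more stable.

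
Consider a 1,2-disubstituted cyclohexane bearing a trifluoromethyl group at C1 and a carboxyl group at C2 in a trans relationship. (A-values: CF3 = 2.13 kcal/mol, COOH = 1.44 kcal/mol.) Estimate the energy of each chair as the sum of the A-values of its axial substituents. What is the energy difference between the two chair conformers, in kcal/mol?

C1 and C2 have opposite parity, so for the trans isomer the two substituents are e,e in one chair and a,a in the other.
Chair I (trifluoromethyl axial, carboxyl axial): E = 3.57 kcal/mol.
Chair II (trifluoromethyl equatorial, carboxyl equatorial): E = 0.00 kcal/mol.
ΔE = 3.57 − 0.00 = 3.57 kcal/mol; chair II is more stable.

3.57 kcal/mol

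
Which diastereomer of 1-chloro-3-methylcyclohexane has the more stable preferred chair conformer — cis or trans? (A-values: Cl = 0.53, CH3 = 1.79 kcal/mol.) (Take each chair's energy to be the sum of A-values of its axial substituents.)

At 1,3 positions (parity same): cis → (e,e or a,a); trans → (a,e or e,a).
Best chair for cis: E = 0.00 kcal/mol; best chair for trans: E = 0.53 kcal/mol.
The cis isomer is lower by 0.53 kcal/mol.

cis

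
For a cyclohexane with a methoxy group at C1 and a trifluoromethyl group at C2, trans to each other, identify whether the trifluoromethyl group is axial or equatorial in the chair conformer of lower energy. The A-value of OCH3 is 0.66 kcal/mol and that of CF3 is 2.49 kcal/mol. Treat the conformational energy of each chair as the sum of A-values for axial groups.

equatorial

C1 and C2 have opposite parity, so for the trans isomer the two substituents are e,e in one chair and a,a in the other.
Chair I (methoxy axial, trifluoromethyl axial): E = 3.15 kcal/mol.
Chair II (methoxy equatorial, trifluoromethyl equatorial): E = 0.00 kcal/mol.
Chair II is the more stable (lower-energy) conformer, and in that chair the trifluoromethyl group is equatorial.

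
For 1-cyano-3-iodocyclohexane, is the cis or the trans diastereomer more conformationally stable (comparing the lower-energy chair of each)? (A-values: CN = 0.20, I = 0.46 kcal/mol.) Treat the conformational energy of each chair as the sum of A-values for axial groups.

cis

At 1,3 positions (parity same): cis → (e,e or a,a); trans → (a,e or e,a).
Best chair for cis: E = 0.00 kcal/mol; best chair for trans: E = 0.20 kcal/mol.
The cis isomer is lower by 0.20 kcal/mol.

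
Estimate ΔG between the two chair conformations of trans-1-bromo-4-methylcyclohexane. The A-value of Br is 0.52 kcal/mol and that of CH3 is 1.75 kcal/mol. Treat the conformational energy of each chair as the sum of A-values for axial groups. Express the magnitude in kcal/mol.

C1 and C4 have opposite parity, so for the trans isomer the two substituents are e,e in one chair and a,a in the other.
Chair I (bromo axial, methyl axial): E = 2.27 kcal/mol.
Chair II (bromo equatorial, methyl equatorial): E = 0.00 kcal/mol.
ΔE = 2.27 − 0.00 = 2.27 kcal/mol; chair II is more stable.

2.27 kcal/mol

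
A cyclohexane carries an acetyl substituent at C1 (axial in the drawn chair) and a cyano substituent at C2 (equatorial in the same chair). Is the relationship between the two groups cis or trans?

C1 and C2 have opposite parity, so their axial bonds point in opposite directions.
With opposite-parity carbons, two substituents on the same face are one axial and one equatorial; opposite faces give both axial or both equatorial.
Here the groups are axial/equatorial → same face → cis.

cis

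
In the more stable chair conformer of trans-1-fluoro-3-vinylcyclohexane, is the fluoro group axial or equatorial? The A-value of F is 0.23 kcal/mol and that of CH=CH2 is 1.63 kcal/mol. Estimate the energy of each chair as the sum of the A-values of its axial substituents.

C1 and C3 have the same parity, so for the trans isomer the two substituents are one axial and one equatorial in each chair.
Chair I (fluoro axial, vinyl equatorial): E = 0.23 kcal/mol.
Chair II (fluoro equatorial, vinyl axial): E = 1.63 kcal/mol.
Chair I is the more stable (lower-energy) conformer, and in that chair the fluoro group is axial.

axial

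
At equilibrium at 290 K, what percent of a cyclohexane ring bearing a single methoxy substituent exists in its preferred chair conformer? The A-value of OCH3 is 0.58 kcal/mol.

One chair has the methoxy group axial (E = 0.58 kcal/mol) and the other has it equatorial (E = 0).
ΔG = 0.58 kcal/mol between the two chairs.
K = exp(ΔG/RT) with R = 1.987×10⁻³ kcal mol⁻¹ K⁻¹ and T = 290 K gives K ≈ 2.74.
Fraction in the lower-energy chair = K/(K+1) = 73.2%.

73.2%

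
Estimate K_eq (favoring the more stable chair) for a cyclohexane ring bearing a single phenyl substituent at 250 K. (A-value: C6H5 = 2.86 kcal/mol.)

K ≈ 317

One chair has the phenyl group axial (E = 2.86 kcal/mol) and the other has it equatorial (E = 0).
ΔG = 2.86 kcal/mol between the two chairs.
K = exp(ΔG/RT) with R = 1.987×10⁻³ kcal mol⁻¹ K⁻¹ and T = 250 K gives K ≈ 317.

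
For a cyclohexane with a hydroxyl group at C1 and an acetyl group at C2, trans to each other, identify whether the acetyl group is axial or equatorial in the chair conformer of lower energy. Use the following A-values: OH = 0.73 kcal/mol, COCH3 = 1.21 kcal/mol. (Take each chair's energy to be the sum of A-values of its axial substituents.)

C1 and C2 have opposite parity, so for the trans isomer the two substituents are e,e in one chair and a,a in the other.
Chair I (hydroxyl axial, acetyl axial): E = 1.94 kcal/mol.
Chair II (hydroxyl equatorial, acetyl equatorial): E = 0.00 kcal/mol.
Chair II is the more stable (lower-energy) conformer, and in that chair the acetyl group is equatorial.

equatorial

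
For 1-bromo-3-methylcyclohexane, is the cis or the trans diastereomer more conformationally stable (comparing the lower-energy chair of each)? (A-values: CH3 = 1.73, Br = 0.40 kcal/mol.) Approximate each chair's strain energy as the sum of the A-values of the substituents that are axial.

cis

At 1,3 positions (parity same): cis → (e,e or a,a); trans → (a,e or e,a).
Best chair for cis: E = 0.00 kcal/mol; best chair for trans: E = 0.40 kcal/mol.
The cis isomer is lower by 0.40 kcal/mol.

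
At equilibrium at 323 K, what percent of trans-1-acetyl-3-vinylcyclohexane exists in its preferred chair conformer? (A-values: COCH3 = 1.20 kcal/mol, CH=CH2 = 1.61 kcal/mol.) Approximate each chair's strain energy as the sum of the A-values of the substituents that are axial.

65.4%

C1 and C3 have the same parity, so for the trans isomer the two substituents are one axial and one equatorial in each chair.
Chair I (acetyl axial, vinyl equatorial): E = 1.20 kcal/mol; chair II (acetyl equatorial, vinyl axial): E = 1.61 kcal/mol.
ΔG = 0.41 kcal/mol between the two chairs.
K = exp(ΔG/RT) with R = 1.987×10⁻³ kcal mol⁻¹ K⁻¹ and T = 323 K gives K ≈ 1.89.
Fraction in the lower-energy chair = K/(K+1) = 65.4%.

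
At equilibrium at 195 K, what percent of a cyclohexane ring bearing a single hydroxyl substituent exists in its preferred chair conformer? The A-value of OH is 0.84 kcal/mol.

89.7%

One chair has the hydroxyl group axial (E = 0.84 kcal/mol) and the other has it equatorial (E = 0).
ΔG = 0.84 kcal/mol between the two chairs.
K = exp(ΔG/RT) with R = 1.987×10⁻³ kcal mol⁻¹ K⁻¹ and T = 195 K gives K ≈ 8.74.
Fraction in the lower-energy chair = K/(K+1) = 89.7%.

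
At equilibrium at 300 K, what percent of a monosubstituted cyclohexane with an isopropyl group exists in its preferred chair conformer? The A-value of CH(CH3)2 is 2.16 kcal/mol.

97.4%

One chair has the isopropyl group axial (E = 2.16 kcal/mol) and the other has it equatorial (E = 0).
ΔG = 2.16 kcal/mol between the two chairs.
K = exp(ΔG/RT) with R = 1.987×10⁻³ kcal mol⁻¹ K⁻¹ and T = 300 K gives K ≈ 37.5.
Fraction in the lower-energy chair = K/(K+1) = 97.4%.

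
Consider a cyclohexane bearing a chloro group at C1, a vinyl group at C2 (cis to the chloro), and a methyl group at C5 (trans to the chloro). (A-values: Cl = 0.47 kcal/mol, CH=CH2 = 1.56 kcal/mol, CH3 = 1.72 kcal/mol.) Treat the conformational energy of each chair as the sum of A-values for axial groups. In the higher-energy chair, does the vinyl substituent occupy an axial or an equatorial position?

axial

Chair I (chloro axial, vinyl equatorial, methyl equatorial): E = 0.47 kcal/mol.
Chair II (chloro equatorial, vinyl axial, methyl axial): E = 3.28 kcal/mol.
Chair II is the less stable (higher-energy) conformer, and in that chair the vinyl group is axial.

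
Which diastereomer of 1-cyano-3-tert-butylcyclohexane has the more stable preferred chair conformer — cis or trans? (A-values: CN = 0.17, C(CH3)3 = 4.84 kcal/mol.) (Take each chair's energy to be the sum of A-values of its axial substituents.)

At 1,3 positions (parity same): cis → (e,e or a,a); trans → (a,e or e,a).
Best chair for cis: E = 0.00 kcal/mol; best chair for trans: E = 0.17 kcal/mol.
The cis isomer is lower by 0.17 kcal/mol.

cis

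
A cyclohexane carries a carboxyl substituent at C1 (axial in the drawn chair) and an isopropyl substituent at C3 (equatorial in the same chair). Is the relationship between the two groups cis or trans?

trans

C1 and C3 have the same parity, so their axial bonds point in the same direction.
With same-parity carbons, two substituents on the same face are both axial or both equatorial; opposite faces give one of each.
Here the groups are axial/equatorial → opposite face → trans.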